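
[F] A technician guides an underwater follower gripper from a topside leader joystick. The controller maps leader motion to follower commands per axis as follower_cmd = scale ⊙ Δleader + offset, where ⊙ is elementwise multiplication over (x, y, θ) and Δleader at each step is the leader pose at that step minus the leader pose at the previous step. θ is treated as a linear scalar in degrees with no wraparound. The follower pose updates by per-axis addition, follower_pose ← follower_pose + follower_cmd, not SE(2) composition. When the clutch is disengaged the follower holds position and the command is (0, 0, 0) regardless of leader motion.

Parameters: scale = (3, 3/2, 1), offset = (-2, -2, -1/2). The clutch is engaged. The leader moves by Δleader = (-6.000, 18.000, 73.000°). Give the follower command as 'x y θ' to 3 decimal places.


-20.000 25.000 72.500

axis x: 3·-6.000 + -2 = -20.000
axis y: 3/2·18.000 + -2 = 25.000
axis θ: 1·73.000 + -1/2 = 72.500


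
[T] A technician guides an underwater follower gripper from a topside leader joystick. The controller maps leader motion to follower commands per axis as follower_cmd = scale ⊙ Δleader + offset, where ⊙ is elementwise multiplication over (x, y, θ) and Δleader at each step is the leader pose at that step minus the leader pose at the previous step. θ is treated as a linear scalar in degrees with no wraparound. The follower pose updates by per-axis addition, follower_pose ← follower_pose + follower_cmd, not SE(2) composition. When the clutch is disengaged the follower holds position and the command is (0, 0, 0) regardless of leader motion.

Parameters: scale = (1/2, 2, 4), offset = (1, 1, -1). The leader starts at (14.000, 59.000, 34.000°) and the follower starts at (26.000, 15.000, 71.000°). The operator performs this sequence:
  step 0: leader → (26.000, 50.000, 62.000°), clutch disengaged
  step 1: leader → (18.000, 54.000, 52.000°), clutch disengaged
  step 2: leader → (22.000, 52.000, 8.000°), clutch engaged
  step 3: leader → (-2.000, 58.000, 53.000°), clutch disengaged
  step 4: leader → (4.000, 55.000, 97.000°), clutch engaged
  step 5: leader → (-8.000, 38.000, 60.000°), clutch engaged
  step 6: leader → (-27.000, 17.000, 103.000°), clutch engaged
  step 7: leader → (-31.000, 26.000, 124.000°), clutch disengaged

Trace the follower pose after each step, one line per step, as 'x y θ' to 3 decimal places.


26.000 15.000 71.000
26.000 15.000 71.000
29.000 12.000 -106.000
29.000 12.000 -106.000
33.000 7.000 69.000
28.000 -26.000 -80.000
19.500 -67.000 91.000
19.500 -67.000 91.000

step 0: Δleader=(12.000, -9.000, 28.000°), disengaged; cmd=(0,0,0) → follower holds at (26.000, 15.000, 71.000°)
step 1: Δleader=(-8.000, 4.000, -10.000°), disengaged; cmd=(0,0,0) → follower holds at (26.000, 15.000, 71.000°)
step 2: Δleader=(4.000, -2.000, -44.000°), engaged; cmd=(3.000, -3.000, -177.000°) → follower=(29.000, 12.000, -106.000°)
step 3: Δleader=(-24.000, 6.000, 45.000°), disengaged; cmd=(0,0,0) → follower holds at (29.000, 12.000, -106.000°)
step 4: Δleader=(6.000, -3.000, 44.000°), engaged; cmd=(4.000, -5.000, 175.000°) → follower=(33.000, 7.000, 69.000°)
step 5: Δleader=(-12.000, -17.000, -37.000°), engaged; cmd=(-5.000, -33.000, -149.000°) → follower=(28.000, -26.000, -80.000°)
step 6: Δleader=(-19.000, -21.000, 43.000°), engaged; cmd=(-8.500, -41.000, 171.000°) → follower=(19.500, -67.000, 91.000°)
step 7: Δleader=(-4.000, 9.000, 21.000°), disengaged; cmd=(0,0,0) → follower holds at (19.500, -67.000, 91.000°)


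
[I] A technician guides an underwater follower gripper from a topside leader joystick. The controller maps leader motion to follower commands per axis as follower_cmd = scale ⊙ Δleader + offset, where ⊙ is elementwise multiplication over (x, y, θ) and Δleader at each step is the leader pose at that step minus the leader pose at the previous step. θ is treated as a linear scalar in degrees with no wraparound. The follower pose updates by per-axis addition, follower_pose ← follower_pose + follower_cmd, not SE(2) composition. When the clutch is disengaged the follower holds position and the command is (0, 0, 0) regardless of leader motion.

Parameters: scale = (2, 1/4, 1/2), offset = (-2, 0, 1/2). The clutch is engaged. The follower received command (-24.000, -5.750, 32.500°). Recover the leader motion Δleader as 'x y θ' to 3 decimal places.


-11.000 -23.000 64.000

axis x: (-24.000 − -2) / (2) = -11.000
axis y: (-5.750 − 0) / (1/4) = -23.000
axis θ: (32.500 − 1/2) / (1/2) = 64.000


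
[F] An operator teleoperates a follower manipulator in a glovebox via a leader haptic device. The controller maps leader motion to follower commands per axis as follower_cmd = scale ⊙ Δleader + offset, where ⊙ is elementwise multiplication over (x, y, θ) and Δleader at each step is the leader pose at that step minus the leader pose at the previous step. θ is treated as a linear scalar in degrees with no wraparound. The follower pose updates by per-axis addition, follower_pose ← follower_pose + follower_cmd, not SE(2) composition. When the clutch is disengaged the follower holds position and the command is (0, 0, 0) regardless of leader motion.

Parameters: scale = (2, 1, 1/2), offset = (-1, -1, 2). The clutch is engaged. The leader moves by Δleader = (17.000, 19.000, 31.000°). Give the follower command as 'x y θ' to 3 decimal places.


axis x: 2·17.000 + -1 = 33.000
axis y: 1·19.000 + -1 = 18.000
axis θ: 1/2·31.000 + 2 = 17.500

33.000 18.000 17.500


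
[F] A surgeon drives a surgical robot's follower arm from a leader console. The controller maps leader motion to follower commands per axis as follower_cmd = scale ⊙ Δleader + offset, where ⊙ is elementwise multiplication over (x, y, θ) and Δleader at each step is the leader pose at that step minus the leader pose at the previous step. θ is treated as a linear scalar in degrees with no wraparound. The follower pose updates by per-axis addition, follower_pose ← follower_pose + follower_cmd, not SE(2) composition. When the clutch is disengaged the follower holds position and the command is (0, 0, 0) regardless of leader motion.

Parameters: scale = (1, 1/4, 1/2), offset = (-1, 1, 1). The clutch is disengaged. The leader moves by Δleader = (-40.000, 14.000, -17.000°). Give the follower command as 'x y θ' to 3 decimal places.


clutch disengaged → follower holds; cmd = (0, 0, 0)

0.000 0.000 0.000


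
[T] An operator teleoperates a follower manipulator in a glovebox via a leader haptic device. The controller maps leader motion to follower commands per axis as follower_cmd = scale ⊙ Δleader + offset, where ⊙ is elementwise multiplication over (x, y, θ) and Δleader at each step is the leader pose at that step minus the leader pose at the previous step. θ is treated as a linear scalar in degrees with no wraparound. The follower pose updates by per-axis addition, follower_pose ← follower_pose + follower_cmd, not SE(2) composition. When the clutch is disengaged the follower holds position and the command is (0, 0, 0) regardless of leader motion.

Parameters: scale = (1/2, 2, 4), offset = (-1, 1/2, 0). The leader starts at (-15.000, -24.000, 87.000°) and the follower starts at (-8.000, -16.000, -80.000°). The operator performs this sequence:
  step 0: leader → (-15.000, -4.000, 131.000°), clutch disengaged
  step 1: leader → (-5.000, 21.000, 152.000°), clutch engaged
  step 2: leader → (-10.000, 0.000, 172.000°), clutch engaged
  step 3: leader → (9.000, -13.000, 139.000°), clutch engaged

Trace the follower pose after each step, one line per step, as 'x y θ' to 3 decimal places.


step 0: Δleader=(0.000, 20.000, 44.000°), disengaged; cmd=(0,0,0) → follower holds at (-8.000, -16.000, -80.000°)
step 1: Δleader=(10.000, 25.000, 21.000°), engaged; cmd=(4.000, 50.500, 84.000°) → follower=(-4.000, 34.500, 4.000°)
step 2: Δleader=(-5.000, -21.000, 20.000°), engaged; cmd=(-3.500, -41.500, 80.000°) → follower=(-7.500, -7.000, 84.000°)
step 3: Δleader=(19.000, -13.000, -33.000°), engaged; cmd=(8.500, -25.500, -132.000°) → follower=(1.000, -32.500, -48.000°)

-8.000 -16.000 -80.000
-4.000 34.500 4.000
-7.500 -7.000 84.000
1.000 -32.500 -48.000


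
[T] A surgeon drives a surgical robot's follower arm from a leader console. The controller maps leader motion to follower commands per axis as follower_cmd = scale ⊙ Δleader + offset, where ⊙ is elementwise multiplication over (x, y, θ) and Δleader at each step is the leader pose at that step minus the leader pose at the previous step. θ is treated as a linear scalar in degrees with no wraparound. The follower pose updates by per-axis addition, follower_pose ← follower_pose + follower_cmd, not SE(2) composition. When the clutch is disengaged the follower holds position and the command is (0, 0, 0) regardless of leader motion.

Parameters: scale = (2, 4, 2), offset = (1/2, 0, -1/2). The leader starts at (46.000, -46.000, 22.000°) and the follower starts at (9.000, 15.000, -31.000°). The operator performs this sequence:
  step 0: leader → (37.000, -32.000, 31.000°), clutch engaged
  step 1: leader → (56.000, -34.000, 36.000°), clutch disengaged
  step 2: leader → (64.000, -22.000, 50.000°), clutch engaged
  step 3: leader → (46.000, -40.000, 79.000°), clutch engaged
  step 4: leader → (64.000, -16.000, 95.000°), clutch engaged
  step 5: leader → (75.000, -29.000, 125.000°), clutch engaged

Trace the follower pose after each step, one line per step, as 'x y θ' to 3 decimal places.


step 0: Δleader=(-9.000, 14.000, 9.000°), engaged; cmd=(-17.500, 56.000, 17.500°) → follower=(-8.500, 71.000, -13.500°)
step 1: Δleader=(19.000, -2.000, 5.000°), disengaged; cmd=(0,0,0) → follower holds at (-8.500, 71.000, -13.500°)
step 2: Δleader=(8.000, 12.000, 14.000°), engaged; cmd=(16.500, 48.000, 27.500°) → follower=(8.000, 119.000, 14.000°)
step 3: Δleader=(-18.000, -18.000, 29.000°), engaged; cmd=(-35.500, -72.000, 57.500°) → follower=(-27.500, 47.000, 71.500°)
step 4: Δleader=(18.000, 24.000, 16.000°), engaged; cmd=(36.500, 96.000, 31.500°) → follower=(9.000, 143.000, 103.000°)
step 5: Δleader=(11.000, -13.000, 30.000°), engaged; cmd=(22.500, -52.000, 59.500°) → follower=(31.500, 91.000, 162.500°)

-8.500 71.000 -13.500
-8.500 71.000 -13.500
8.000 119.000 14.000
-27.500 47.000 71.500
9.000 143.000 103.000
31.500 91.000 162.500


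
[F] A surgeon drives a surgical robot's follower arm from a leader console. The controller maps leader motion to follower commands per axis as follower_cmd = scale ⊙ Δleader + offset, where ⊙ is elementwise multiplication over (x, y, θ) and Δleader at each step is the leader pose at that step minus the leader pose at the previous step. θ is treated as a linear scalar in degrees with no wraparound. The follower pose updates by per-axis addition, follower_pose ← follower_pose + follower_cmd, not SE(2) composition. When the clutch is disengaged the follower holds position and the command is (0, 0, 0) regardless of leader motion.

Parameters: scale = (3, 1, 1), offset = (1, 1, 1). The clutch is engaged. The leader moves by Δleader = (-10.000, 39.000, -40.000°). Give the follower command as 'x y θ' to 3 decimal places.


-29.000 40.000 -39.000

axis x: 3·-10.000 + 1 = -29.000
axis y: 1·39.000 + 1 = 40.000
axis θ: 1·-40.000 + 1 = -39.000


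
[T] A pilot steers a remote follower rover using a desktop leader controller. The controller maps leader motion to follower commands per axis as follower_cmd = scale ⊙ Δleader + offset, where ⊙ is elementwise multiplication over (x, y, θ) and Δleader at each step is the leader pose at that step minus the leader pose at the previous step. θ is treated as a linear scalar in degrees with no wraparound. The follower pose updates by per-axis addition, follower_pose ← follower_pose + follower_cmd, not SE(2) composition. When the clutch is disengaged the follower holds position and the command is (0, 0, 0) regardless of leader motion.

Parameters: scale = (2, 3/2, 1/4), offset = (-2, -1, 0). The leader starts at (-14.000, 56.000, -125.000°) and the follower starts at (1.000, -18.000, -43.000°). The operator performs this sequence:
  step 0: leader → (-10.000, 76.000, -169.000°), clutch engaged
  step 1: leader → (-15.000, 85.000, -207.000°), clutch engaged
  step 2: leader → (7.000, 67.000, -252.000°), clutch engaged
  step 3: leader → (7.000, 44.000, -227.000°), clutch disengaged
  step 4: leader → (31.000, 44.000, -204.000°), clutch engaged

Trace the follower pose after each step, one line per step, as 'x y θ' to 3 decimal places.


7.000 11.000 -54.000
-5.000 23.500 -63.500
37.000 -4.500 -74.750
37.000 -4.500 -74.750
83.000 -5.500 -69.000

step 0: Δleader=(4.000, 20.000, -44.000°), engaged; cmd=(6.000, 29.000, -11.000°) → follower=(7.000, 11.000, -54.000°)
step 1: Δleader=(-5.000, 9.000, -38.000°), engaged; cmd=(-12.000, 12.500, -9.500°) → follower=(-5.000, 23.500, -63.500°)
step 2: Δleader=(22.000, -18.000, -45.000°), engaged; cmd=(42.000, -28.000, -11.250°) → follower=(37.000, -4.500, -74.750°)
step 3: Δleader=(0.000, -23.000, 25.000°), disengaged; cmd=(0,0,0) → follower holds at (37.000, -4.500, -74.750°)
step 4: Δleader=(24.000, 0.000, 23.000°), engaged; cmd=(46.000, -1.000, 5.750°) → follower=(83.000, -5.500, -69.000°)


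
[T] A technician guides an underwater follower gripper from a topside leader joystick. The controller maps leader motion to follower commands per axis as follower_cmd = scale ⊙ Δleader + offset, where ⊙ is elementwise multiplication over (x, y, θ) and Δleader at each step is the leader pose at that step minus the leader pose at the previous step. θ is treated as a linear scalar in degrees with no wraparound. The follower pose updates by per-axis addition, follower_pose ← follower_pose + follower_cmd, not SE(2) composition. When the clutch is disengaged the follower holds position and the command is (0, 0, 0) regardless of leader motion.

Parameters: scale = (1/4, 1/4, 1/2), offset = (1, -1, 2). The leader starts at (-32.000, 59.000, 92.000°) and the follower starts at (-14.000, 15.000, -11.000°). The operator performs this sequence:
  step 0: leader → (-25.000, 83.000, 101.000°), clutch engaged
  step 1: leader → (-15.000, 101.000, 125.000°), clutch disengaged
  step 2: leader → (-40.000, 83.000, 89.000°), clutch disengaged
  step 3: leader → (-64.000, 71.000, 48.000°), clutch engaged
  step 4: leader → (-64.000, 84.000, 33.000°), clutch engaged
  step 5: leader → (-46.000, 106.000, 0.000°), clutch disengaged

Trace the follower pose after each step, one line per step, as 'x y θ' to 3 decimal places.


step 0: Δleader=(7.000, 24.000, 9.000°), engaged; cmd=(2.750, 5.000, 6.500°) → follower=(-11.250, 20.000, -4.500°)
step 1: Δleader=(10.000, 18.000, 24.000°), disengaged; cmd=(0,0,0) → follower holds at (-11.250, 20.000, -4.500°)
step 2: Δleader=(-25.000, -18.000, -36.000°), disengaged; cmd=(0,0,0) → follower holds at (-11.250, 20.000, -4.500°)
step 3: Δleader=(-24.000, -12.000, -41.000°), engaged; cmd=(-5.000, -4.000, -18.500°) → follower=(-16.250, 16.000, -23.000°)
step 4: Δleader=(0.000, 13.000, -15.000°), engaged; cmd=(1.000, 2.250, -5.500°) → follower=(-15.250, 18.250, -28.500°)
step 5: Δleader=(18.000, 22.000, -33.000°), disengaged; cmd=(0,0,0) → follower holds at (-15.250, 18.250, -28.500°)

-11.250 20.000 -4.500
-11.250 20.000 -4.500
-11.250 20.000 -4.500
-16.250 16.000 -23.000
-15.250 18.250 -28.500
-15.250 18.250 -28.500


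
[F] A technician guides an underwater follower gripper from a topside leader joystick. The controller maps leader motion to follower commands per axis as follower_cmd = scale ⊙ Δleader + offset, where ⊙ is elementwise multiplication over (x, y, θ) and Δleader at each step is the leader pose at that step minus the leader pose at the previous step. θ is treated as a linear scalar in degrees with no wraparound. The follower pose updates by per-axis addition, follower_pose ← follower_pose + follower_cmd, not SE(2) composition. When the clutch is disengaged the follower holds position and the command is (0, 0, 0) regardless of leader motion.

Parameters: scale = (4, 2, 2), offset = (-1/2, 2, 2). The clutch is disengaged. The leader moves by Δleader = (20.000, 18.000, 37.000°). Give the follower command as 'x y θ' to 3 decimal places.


clutch disengaged → follower holds; cmd = (0, 0, 0)

0.000 0.000 0.000


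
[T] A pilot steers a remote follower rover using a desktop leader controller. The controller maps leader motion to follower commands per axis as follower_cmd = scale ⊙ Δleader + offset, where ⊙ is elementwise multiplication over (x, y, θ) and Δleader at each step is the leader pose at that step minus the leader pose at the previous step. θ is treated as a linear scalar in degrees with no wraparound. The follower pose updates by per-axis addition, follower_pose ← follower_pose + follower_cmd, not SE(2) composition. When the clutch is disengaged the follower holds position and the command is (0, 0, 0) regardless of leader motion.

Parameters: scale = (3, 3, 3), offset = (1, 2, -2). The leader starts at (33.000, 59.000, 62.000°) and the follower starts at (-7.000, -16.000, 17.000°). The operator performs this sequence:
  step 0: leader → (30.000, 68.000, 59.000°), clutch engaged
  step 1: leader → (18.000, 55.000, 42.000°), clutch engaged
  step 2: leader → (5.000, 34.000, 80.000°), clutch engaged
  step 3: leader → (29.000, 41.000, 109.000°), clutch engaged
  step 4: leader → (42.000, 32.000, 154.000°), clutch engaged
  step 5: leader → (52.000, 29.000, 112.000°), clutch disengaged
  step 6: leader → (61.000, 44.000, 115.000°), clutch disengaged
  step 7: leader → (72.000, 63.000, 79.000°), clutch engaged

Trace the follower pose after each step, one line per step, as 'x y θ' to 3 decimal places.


step 0: Δleader=(-3.000, 9.000, -3.000°), engaged; cmd=(-8.000, 29.000, -11.000°) → follower=(-15.000, 13.000, 6.000°)
step 1: Δleader=(-12.000, -13.000, -17.000°), engaged; cmd=(-35.000, -37.000, -53.000°) → follower=(-50.000, -24.000, -47.000°)
step 2: Δleader=(-13.000, -21.000, 38.000°), engaged; cmd=(-38.000, -61.000, 112.000°) → follower=(-88.000, -85.000, 65.000°)
step 3: Δleader=(24.000, 7.000, 29.000°), engaged; cmd=(73.000, 23.000, 85.000°) → follower=(-15.000, -62.000, 150.000°)
step 4: Δleader=(13.000, -9.000, 45.000°), engaged; cmd=(40.000, -25.000, 133.000°) → follower=(25.000, -87.000, 283.000°)
step 5: Δleader=(10.000, -3.000, -42.000°), disengaged; cmd=(0,0,0) → follower holds at (25.000, -87.000, 283.000°)
step 6: Δleader=(9.000, 15.000, 3.000°), disengaged; cmd=(0,0,0) → follower holds at (25.000, -87.000, 283.000°)
step 7: Δleader=(11.000, 19.000, -36.000°), engaged; cmd=(34.000, 59.000, -110.000°) → follower=(59.000, -28.000, 173.000°)

-15.000 13.000 6.000
-50.000 -24.000 -47.000
-88.000 -85.000 65.000
-15.000 -62.000 150.000
25.000 -87.000 283.000
25.000 -87.000 283.000
25.000 -87.000 283.000
59.000 -28.000 173.000


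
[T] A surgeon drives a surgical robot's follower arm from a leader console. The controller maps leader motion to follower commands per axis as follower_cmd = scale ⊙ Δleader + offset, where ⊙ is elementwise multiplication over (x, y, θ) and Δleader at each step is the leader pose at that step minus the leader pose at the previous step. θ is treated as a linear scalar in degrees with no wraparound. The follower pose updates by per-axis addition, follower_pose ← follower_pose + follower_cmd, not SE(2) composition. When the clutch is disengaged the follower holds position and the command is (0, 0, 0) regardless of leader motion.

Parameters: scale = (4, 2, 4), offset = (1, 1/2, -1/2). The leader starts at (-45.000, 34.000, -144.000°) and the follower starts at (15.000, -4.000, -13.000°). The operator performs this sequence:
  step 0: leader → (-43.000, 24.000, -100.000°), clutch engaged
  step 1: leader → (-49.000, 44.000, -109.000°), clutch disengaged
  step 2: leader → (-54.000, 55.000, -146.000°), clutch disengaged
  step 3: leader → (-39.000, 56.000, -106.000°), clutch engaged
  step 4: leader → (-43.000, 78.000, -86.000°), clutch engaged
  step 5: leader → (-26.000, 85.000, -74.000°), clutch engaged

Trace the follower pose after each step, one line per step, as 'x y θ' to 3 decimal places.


step 0: Δleader=(2.000, -10.000, 44.000°), engaged; cmd=(9.000, -19.500, 175.500°) → follower=(24.000, -23.500, 162.500°)
step 1: Δleader=(-6.000, 20.000, -9.000°), disengaged; cmd=(0,0,0) → follower holds at (24.000, -23.500, 162.500°)
step 2: Δleader=(-5.000, 11.000, -37.000°), disengaged; cmd=(0,0,0) → follower holds at (24.000, -23.500, 162.500°)
step 3: Δleader=(15.000, 1.000, 40.000°), engaged; cmd=(61.000, 2.500, 159.500°) → follower=(85.000, -21.000, 322.000°)
step 4: Δleader=(-4.000, 22.000, 20.000°), engaged; cmd=(-15.000, 44.500, 79.500°) → follower=(70.000, 23.500, 401.500°)
step 5: Δleader=(17.000, 7.000, 12.000°), engaged; cmd=(69.000, 14.500, 47.500°) → follower=(139.000, 38.000, 449.000°)

24.000 -23.500 162.500
24.000 -23.500 162.500
24.000 -23.500 162.500
85.000 -21.000 322.000
70.000 23.500 401.500
139.000 38.000 449.000


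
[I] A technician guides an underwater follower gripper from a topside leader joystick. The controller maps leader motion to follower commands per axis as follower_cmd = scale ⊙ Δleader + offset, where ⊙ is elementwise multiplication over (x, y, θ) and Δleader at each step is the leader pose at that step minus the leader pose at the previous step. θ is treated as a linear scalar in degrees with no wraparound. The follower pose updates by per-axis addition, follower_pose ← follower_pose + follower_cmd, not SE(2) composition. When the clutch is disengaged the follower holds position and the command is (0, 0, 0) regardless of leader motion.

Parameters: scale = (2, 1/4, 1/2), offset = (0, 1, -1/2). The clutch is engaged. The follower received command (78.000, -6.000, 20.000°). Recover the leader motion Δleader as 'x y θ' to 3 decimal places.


39.000 -28.000 41.000

axis x: (78.000 − 0) / (2) = 39.000
axis y: (-6.000 − 1) / (1/4) = -28.000
axis θ: (20.000 − -1/2) / (1/2) = 41.000


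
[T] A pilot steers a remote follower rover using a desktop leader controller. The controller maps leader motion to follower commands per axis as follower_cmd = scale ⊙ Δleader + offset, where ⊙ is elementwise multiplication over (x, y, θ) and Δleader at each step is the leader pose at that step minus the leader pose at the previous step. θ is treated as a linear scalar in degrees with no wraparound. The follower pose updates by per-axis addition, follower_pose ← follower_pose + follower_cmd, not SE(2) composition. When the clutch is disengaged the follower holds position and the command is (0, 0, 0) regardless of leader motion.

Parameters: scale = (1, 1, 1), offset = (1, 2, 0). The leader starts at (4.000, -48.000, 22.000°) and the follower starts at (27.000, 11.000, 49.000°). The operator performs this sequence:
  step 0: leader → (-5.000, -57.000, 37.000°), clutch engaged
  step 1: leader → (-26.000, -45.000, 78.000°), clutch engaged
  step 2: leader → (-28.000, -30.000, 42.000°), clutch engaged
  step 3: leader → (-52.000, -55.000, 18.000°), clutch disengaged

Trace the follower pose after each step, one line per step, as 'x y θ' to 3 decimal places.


19.000 4.000 64.000
-1.000 18.000 105.000
-2.000 35.000 69.000
-2.000 35.000 69.000

step 0: Δleader=(-9.000, -9.000, 15.000°), engaged; cmd=(-8.000, -7.000, 15.000°) → follower=(19.000, 4.000, 64.000°)
step 1: Δleader=(-21.000, 12.000, 41.000°), engaged; cmd=(-20.000, 14.000, 41.000°) → follower=(-1.000, 18.000, 105.000°)
step 2: Δleader=(-2.000, 15.000, -36.000°), engaged; cmd=(-1.000, 17.000, -36.000°) → follower=(-2.000, 35.000, 69.000°)
step 3: Δleader=(-24.000, -25.000, -24.000°), disengaged; cmd=(0,0,0) → follower holds at (-2.000, 35.000, 69.000°)


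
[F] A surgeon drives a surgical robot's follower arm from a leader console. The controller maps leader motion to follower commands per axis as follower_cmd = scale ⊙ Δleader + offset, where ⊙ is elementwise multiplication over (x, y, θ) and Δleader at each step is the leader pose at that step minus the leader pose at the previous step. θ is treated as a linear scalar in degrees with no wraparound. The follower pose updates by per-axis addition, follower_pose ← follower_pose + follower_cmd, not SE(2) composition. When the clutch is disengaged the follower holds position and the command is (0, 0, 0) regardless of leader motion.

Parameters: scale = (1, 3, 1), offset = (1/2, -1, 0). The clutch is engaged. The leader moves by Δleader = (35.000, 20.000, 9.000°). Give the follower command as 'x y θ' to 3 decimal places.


35.500 59.000 9.000

axis x: 1·35.000 + 1/2 = 35.500
axis y: 3·20.000 + -1 = 59.000
axis θ: 1·9.000 + 0 = 9.000


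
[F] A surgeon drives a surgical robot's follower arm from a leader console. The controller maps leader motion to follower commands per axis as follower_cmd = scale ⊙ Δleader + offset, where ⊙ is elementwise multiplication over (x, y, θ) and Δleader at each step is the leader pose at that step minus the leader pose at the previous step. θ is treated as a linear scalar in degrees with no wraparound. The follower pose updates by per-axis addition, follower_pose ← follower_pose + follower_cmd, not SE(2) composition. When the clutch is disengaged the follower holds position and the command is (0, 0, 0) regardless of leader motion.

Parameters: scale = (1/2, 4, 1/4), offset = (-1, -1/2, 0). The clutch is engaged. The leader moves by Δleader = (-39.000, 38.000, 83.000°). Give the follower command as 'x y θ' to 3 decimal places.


axis x: 1/2·-39.000 + -1 = -20.500
axis y: 4·38.000 + -1/2 = 151.500
axis θ: 1/4·83.000 + 0 = 20.750

-20.500 151.500 20.750


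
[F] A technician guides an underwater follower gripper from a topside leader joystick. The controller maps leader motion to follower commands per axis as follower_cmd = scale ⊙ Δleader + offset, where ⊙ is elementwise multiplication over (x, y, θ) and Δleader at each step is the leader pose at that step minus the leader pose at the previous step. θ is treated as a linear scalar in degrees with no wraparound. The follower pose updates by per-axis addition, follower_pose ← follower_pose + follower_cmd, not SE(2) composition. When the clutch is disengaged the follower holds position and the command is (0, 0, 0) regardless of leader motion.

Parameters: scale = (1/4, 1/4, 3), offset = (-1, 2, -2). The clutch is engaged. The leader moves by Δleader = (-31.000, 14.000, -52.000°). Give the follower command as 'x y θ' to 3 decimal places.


-8.750 5.500 -158.000

axis x: 1/4·-31.000 + -1 = -8.750
axis y: 1/4·14.000 + 2 = 5.500
axis θ: 3·-52.000 + -2 = -158.000


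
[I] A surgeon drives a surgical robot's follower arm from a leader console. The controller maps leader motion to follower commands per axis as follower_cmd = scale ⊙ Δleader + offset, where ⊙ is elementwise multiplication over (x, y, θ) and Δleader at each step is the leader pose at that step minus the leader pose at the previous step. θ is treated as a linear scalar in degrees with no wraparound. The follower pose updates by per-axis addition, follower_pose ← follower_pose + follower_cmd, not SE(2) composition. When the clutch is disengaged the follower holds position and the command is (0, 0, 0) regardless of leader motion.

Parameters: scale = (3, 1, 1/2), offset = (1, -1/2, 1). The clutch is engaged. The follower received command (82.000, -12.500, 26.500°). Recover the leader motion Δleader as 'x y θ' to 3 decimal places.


axis x: (82.000 − 1) / (3) = 27.000
axis y: (-12.500 − -1/2) / (1) = -12.000
axis θ: (26.500 − 1) / (1/2) = 51.000

27.000 -12.000 51.000


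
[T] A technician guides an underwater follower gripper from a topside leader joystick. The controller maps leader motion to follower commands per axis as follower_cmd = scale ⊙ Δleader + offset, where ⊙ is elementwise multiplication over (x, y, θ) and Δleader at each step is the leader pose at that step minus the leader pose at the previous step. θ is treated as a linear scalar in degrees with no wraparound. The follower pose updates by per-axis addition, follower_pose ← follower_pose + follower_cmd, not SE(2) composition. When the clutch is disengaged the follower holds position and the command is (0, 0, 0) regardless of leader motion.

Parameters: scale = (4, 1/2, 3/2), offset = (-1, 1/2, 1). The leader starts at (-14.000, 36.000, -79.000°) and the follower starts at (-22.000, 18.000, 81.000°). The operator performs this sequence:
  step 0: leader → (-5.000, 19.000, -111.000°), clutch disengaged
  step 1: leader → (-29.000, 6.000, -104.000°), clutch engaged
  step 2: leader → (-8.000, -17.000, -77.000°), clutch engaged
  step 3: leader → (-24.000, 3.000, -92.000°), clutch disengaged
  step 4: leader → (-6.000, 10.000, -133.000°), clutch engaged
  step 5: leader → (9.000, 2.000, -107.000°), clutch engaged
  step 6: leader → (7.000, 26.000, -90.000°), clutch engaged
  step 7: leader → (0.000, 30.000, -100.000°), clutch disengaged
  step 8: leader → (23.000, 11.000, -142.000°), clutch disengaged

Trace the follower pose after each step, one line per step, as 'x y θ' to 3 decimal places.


-22.000 18.000 81.000
-119.000 12.000 92.500
-36.000 1.000 134.000
-36.000 1.000 134.000
35.000 5.000 73.500
94.000 1.500 113.500
85.000 14.000 140.000
85.000 14.000 140.000
85.000 14.000 140.000

step 0: Δleader=(9.000, -17.000, -32.000°), disengaged; cmd=(0,0,0) → follower holds at (-22.000, 18.000, 81.000°)
step 1: Δleader=(-24.000, -13.000, 7.000°), engaged; cmd=(-97.000, -6.000, 11.500°) → follower=(-119.000, 12.000, 92.500°)
step 2: Δleader=(21.000, -23.000, 27.000°), engaged; cmd=(83.000, -11.000, 41.500°) → follower=(-36.000, 1.000, 134.000°)
step 3: Δleader=(-16.000, 20.000, -15.000°), disengaged; cmd=(0,0,0) → follower holds at (-36.000, 1.000, 134.000°)
step 4: Δleader=(18.000, 7.000, -41.000°), engaged; cmd=(71.000, 4.000, -60.500°) → follower=(35.000, 5.000, 73.500°)
step 5: Δleader=(15.000, -8.000, 26.000°), engaged; cmd=(59.000, -3.500, 40.000°) → follower=(94.000, 1.500, 113.500°)
step 6: Δleader=(-2.000, 24.000, 17.000°), engaged; cmd=(-9.000, 12.500, 26.500°) → follower=(85.000, 14.000, 140.000°)
step 7: Δleader=(-7.000, 4.000, -10.000°), disengaged; cmd=(0,0,0) → follower holds at (85.000, 14.000, 140.000°)
step 8: Δleader=(23.000, -19.000, -42.000°), disengaged; cmd=(0,0,0) → follower holds at (85.000, 14.000, 140.000°)


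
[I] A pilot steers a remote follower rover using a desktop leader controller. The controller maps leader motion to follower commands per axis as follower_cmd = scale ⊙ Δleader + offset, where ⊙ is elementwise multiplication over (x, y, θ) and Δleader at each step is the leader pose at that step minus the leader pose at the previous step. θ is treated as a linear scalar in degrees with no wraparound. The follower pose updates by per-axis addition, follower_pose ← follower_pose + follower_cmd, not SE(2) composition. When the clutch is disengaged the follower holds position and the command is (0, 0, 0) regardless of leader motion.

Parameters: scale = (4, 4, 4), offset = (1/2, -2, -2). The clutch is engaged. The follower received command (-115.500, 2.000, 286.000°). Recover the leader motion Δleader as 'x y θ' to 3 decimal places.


axis x: (-115.500 − 1/2) / (4) = -29.000
axis y: (2.000 − -2) / (4) = 1.000
axis θ: (286.000 − -2) / (4) = 72.000

-29.000 1.000 72.000


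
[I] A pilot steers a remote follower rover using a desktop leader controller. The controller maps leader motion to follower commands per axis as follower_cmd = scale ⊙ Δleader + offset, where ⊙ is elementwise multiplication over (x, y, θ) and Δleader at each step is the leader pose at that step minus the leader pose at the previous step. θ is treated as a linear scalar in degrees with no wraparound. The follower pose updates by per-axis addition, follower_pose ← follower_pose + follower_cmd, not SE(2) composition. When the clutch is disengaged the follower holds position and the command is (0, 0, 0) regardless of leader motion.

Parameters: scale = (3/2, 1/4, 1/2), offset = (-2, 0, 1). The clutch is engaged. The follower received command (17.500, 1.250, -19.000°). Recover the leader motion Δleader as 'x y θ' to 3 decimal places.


13.000 5.000 -40.000

axis x: (17.500 − -2) / (3/2) = 13.000
axis y: (1.250 − 0) / (1/4) = 5.000
axis θ: (-19.000 − 1) / (1/2) = -40.000


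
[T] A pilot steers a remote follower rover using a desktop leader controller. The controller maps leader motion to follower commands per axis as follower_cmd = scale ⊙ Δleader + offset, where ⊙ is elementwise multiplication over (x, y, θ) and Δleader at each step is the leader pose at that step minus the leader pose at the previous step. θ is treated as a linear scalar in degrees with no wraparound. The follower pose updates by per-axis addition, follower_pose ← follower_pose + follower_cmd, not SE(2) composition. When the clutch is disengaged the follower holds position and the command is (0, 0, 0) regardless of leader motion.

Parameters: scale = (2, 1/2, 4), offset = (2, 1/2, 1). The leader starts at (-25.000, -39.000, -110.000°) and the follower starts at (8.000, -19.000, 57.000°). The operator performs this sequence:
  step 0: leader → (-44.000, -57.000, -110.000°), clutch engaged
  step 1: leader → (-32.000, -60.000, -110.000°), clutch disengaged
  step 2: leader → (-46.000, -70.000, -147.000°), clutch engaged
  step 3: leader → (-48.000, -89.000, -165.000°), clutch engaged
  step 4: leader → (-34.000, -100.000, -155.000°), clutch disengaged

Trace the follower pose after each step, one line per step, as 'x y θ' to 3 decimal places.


step 0: Δleader=(-19.000, -18.000, 0.000°), engaged; cmd=(-36.000, -8.500, 1.000°) → follower=(-28.000, -27.500, 58.000°)
step 1: Δleader=(12.000, -3.000, 0.000°), disengaged; cmd=(0,0,0) → follower holds at (-28.000, -27.500, 58.000°)
step 2: Δleader=(-14.000, -10.000, -37.000°), engaged; cmd=(-26.000, -4.500, -147.000°) → follower=(-54.000, -32.000, -89.000°)
step 3: Δleader=(-2.000, -19.000, -18.000°), engaged; cmd=(-2.000, -9.000, -71.000°) → follower=(-56.000, -41.000, -160.000°)
step 4: Δleader=(14.000, -11.000, 10.000°), disengaged; cmd=(0,0,0) → follower holds at (-56.000, -41.000, -160.000°)

-28.000 -27.500 58.000
-28.000 -27.500 58.000
-54.000 -32.000 -89.000
-56.000 -41.000 -160.000
-56.000 -41.000 -160.000


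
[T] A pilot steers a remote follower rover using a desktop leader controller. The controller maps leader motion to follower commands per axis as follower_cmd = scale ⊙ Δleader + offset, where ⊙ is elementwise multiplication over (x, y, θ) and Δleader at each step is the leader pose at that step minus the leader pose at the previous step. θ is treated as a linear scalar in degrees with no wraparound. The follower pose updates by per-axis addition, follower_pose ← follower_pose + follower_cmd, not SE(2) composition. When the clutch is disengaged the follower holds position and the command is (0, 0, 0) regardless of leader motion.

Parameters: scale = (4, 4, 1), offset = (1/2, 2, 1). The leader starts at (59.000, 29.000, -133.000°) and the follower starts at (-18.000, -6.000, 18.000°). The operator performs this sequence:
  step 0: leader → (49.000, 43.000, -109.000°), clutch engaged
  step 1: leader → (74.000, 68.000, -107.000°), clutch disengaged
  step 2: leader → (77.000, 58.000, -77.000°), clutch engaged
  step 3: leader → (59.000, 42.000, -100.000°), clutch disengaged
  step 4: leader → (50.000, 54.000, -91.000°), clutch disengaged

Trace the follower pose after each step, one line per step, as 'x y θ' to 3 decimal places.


step 0: Δleader=(-10.000, 14.000, 24.000°), engaged; cmd=(-39.500, 58.000, 25.000°) → follower=(-57.500, 52.000, 43.000°)
step 1: Δleader=(25.000, 25.000, 2.000°), disengaged; cmd=(0,0,0) → follower holds at (-57.500, 52.000, 43.000°)
step 2: Δleader=(3.000, -10.000, 30.000°), engaged; cmd=(12.500, -38.000, 31.000°) → follower=(-45.000, 14.000, 74.000°)
step 3: Δleader=(-18.000, -16.000, -23.000°), disengaged; cmd=(0,0,0) → follower holds at (-45.000, 14.000, 74.000°)
step 4: Δleader=(-9.000, 12.000, 9.000°), disengaged; cmd=(0,0,0) → follower holds at (-45.000, 14.000, 74.000°)

-57.500 52.000 43.000
-57.500 52.000 43.000
-45.000 14.000 74.000
-45.000 14.000 74.000
-45.000 14.000 74.000


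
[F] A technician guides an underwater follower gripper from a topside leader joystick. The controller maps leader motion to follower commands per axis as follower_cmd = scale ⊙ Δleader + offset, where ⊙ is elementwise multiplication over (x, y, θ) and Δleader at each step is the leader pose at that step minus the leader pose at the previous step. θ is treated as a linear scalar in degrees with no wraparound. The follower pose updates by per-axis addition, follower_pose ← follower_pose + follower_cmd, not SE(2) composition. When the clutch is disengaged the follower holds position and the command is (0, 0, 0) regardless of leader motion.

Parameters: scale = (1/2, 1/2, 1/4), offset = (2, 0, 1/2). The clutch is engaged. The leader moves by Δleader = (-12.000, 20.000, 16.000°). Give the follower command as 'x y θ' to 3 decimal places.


axis x: 1/2·-12.000 + 2 = -4.000
axis y: 1/2·20.000 + 0 = 10.000
axis θ: 1/4·16.000 + 1/2 = 4.500

-4.000 10.000 4.500


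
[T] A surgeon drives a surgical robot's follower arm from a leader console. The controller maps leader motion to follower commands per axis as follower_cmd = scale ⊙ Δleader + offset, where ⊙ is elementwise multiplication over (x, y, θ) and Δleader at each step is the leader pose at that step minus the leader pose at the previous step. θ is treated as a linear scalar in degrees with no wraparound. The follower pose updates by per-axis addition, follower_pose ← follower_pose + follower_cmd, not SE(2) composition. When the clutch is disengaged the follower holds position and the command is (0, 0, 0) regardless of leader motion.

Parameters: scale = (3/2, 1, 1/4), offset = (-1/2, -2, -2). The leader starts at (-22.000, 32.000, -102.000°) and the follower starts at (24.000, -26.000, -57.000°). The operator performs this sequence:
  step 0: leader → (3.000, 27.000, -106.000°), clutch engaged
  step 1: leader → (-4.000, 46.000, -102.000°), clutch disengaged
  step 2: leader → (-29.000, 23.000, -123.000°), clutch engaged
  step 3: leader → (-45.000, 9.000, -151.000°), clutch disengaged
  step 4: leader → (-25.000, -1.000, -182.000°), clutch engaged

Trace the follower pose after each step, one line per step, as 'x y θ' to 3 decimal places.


step 0: Δleader=(25.000, -5.000, -4.000°), engaged; cmd=(37.000, -7.000, -3.000°) → follower=(61.000, -33.000, -60.000°)
step 1: Δleader=(-7.000, 19.000, 4.000°), disengaged; cmd=(0,0,0) → follower holds at (61.000, -33.000, -60.000°)
step 2: Δleader=(-25.000, -23.000, -21.000°), engaged; cmd=(-38.000, -25.000, -7.250°) → follower=(23.000, -58.000, -67.250°)
step 3: Δleader=(-16.000, -14.000, -28.000°), disengaged; cmd=(0,0,0) → follower holds at (23.000, -58.000, -67.250°)
step 4: Δleader=(20.000, -10.000, -31.000°), engaged; cmd=(29.500, -12.000, -9.750°) → follower=(52.500, -70.000, -77.000°)

61.000 -33.000 -60.000
61.000 -33.000 -60.000
23.000 -58.000 -67.250
23.000 -58.000 -67.250
52.500 -70.000 -77.000


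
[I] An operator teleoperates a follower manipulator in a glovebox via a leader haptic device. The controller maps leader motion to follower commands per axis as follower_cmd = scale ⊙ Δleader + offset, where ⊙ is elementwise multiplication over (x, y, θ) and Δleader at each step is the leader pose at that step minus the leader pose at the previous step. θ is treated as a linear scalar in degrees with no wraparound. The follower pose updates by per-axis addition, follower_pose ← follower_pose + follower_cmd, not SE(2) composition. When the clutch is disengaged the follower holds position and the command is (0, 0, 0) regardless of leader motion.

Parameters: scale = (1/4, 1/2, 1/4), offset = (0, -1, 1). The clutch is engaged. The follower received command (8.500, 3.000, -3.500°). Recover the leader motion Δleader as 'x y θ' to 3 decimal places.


axis x: (8.500 − 0) / (1/4) = 34.000
axis y: (3.000 − -1) / (1/2) = 8.000
axis θ: (-3.500 − 1) / (1/4) = -18.000

34.000 8.000 -18.000
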